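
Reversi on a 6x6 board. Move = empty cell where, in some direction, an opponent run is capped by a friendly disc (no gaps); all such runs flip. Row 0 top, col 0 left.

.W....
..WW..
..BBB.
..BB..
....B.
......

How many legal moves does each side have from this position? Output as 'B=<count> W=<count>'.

Answer: B=3 W=5

Derivation:
-- B to move --
(0,0): no bracket -> illegal
(0,2): flips 2 -> legal
(0,3): flips 1 -> legal
(0,4): flips 1 -> legal
(1,0): no bracket -> illegal
(1,1): no bracket -> illegal
(1,4): no bracket -> illegal
(2,1): no bracket -> illegal
B mobility = 3
-- W to move --
(1,1): no bracket -> illegal
(1,4): no bracket -> illegal
(1,5): no bracket -> illegal
(2,1): no bracket -> illegal
(2,5): no bracket -> illegal
(3,1): flips 1 -> legal
(3,4): flips 1 -> legal
(3,5): flips 1 -> legal
(4,1): no bracket -> illegal
(4,2): flips 2 -> legal
(4,3): flips 2 -> legal
(4,5): no bracket -> illegal
(5,3): no bracket -> illegal
(5,4): no bracket -> illegal
(5,5): no bracket -> illegal
W mobility = 5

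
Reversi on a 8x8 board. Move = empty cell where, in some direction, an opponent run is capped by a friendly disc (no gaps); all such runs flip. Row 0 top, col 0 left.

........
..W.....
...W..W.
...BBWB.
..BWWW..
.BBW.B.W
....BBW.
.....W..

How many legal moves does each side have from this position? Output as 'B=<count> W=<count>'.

-- B to move --
(0,1): flips 2 -> legal
(0,2): no bracket -> illegal
(0,3): no bracket -> illegal
(1,1): no bracket -> illegal
(1,3): flips 1 -> legal
(1,4): no bracket -> illegal
(1,5): no bracket -> illegal
(1,6): flips 1 -> legal
(1,7): no bracket -> illegal
(2,1): no bracket -> illegal
(2,2): no bracket -> illegal
(2,4): no bracket -> illegal
(2,5): flips 2 -> legal
(2,7): no bracket -> illegal
(3,2): no bracket -> illegal
(3,7): no bracket -> illegal
(4,6): flips 3 -> legal
(4,7): no bracket -> illegal
(5,4): flips 3 -> legal
(5,6): flips 1 -> legal
(6,2): no bracket -> illegal
(6,3): flips 2 -> legal
(6,7): flips 1 -> legal
(7,4): no bracket -> illegal
(7,6): no bracket -> illegal
(7,7): flips 1 -> legal
B mobility = 10
-- W to move --
(2,2): flips 1 -> legal
(2,4): flips 1 -> legal
(2,5): flips 1 -> legal
(2,7): flips 1 -> legal
(3,1): flips 1 -> legal
(3,2): flips 2 -> legal
(3,7): flips 1 -> legal
(4,0): no bracket -> illegal
(4,1): flips 1 -> legal
(4,6): flips 1 -> legal
(4,7): no bracket -> illegal
(5,0): flips 2 -> legal
(5,4): no bracket -> illegal
(5,6): no bracket -> illegal
(6,0): no bracket -> illegal
(6,1): flips 1 -> legal
(6,2): no bracket -> illegal
(6,3): flips 2 -> legal
(7,3): no bracket -> illegal
(7,4): no bracket -> illegal
(7,6): no bracket -> illegal
W mobility = 12

Answer: B=10 W=12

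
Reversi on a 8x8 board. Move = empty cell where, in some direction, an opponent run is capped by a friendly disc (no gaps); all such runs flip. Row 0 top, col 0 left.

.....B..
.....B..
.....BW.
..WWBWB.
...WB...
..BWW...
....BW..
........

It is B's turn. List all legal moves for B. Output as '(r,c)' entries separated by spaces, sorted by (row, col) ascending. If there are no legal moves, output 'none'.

Answer: (1,6) (1,7) (2,2) (2,7) (3,1) (3,7) (4,2) (4,5) (5,5) (6,2) (6,6)

Derivation:
(1,6): flips 1 -> legal
(1,7): flips 2 -> legal
(2,1): no bracket -> illegal
(2,2): flips 1 -> legal
(2,3): no bracket -> illegal
(2,4): no bracket -> illegal
(2,7): flips 1 -> legal
(3,1): flips 2 -> legal
(3,7): flips 1 -> legal
(4,1): no bracket -> illegal
(4,2): flips 2 -> legal
(4,5): flips 1 -> legal
(4,6): no bracket -> illegal
(5,5): flips 2 -> legal
(5,6): no bracket -> illegal
(6,2): flips 1 -> legal
(6,3): no bracket -> illegal
(6,6): flips 1 -> legal
(7,4): no bracket -> illegal
(7,5): no bracket -> illegal
(7,6): no bracket -> illegal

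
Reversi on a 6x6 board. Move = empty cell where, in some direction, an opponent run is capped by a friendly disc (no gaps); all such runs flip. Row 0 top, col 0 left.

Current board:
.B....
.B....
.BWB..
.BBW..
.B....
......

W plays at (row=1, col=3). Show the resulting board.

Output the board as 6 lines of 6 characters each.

Place W at (1,3); scan 8 dirs for brackets.
Dir NW: first cell '.' (not opp) -> no flip
Dir N: first cell '.' (not opp) -> no flip
Dir NE: first cell '.' (not opp) -> no flip
Dir W: first cell '.' (not opp) -> no flip
Dir E: first cell '.' (not opp) -> no flip
Dir SW: first cell 'W' (not opp) -> no flip
Dir S: opp run (2,3) capped by W -> flip
Dir SE: first cell '.' (not opp) -> no flip
All flips: (2,3)

Answer: .B....
.B.W..
.BWW..
.BBW..
.B....
......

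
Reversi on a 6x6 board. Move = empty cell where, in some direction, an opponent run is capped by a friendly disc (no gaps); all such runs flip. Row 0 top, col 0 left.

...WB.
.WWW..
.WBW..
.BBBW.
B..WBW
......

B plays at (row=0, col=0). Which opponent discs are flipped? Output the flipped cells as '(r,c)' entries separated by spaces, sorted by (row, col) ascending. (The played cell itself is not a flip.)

Answer: (1,1)

Derivation:
Dir NW: edge -> no flip
Dir N: edge -> no flip
Dir NE: edge -> no flip
Dir W: edge -> no flip
Dir E: first cell '.' (not opp) -> no flip
Dir SW: edge -> no flip
Dir S: first cell '.' (not opp) -> no flip
Dir SE: opp run (1,1) capped by B -> flip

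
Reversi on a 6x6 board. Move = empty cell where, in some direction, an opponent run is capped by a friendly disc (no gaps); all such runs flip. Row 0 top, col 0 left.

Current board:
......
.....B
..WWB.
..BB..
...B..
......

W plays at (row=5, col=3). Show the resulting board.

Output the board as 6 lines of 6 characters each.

Place W at (5,3); scan 8 dirs for brackets.
Dir NW: first cell '.' (not opp) -> no flip
Dir N: opp run (4,3) (3,3) capped by W -> flip
Dir NE: first cell '.' (not opp) -> no flip
Dir W: first cell '.' (not opp) -> no flip
Dir E: first cell '.' (not opp) -> no flip
Dir SW: edge -> no flip
Dir S: edge -> no flip
Dir SE: edge -> no flip
All flips: (3,3) (4,3)

Answer: ......
.....B
..WWB.
..BW..
...W..
...W..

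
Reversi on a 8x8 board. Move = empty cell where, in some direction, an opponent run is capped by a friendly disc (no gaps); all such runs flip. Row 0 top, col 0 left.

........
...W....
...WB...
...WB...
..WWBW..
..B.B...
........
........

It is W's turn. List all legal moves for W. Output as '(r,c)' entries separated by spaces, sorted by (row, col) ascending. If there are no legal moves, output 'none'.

(1,4): no bracket -> illegal
(1,5): flips 1 -> legal
(2,5): flips 2 -> legal
(3,5): flips 2 -> legal
(4,1): no bracket -> illegal
(5,1): no bracket -> illegal
(5,3): no bracket -> illegal
(5,5): flips 1 -> legal
(6,1): flips 1 -> legal
(6,2): flips 1 -> legal
(6,3): flips 1 -> legal
(6,4): no bracket -> illegal
(6,5): flips 1 -> legal

Answer: (1,5) (2,5) (3,5) (5,5) (6,1) (6,2) (6,3) (6,5)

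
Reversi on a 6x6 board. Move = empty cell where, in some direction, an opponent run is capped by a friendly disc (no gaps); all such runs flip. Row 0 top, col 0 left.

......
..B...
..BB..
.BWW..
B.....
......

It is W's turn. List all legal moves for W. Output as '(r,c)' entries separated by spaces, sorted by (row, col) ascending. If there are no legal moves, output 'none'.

(0,1): no bracket -> illegal
(0,2): flips 2 -> legal
(0,3): no bracket -> illegal
(1,1): flips 1 -> legal
(1,3): flips 1 -> legal
(1,4): flips 1 -> legal
(2,0): no bracket -> illegal
(2,1): no bracket -> illegal
(2,4): no bracket -> illegal
(3,0): flips 1 -> legal
(3,4): no bracket -> illegal
(4,1): no bracket -> illegal
(4,2): no bracket -> illegal
(5,0): no bracket -> illegal
(5,1): no bracket -> illegal

Answer: (0,2) (1,1) (1,3) (1,4) (3,0)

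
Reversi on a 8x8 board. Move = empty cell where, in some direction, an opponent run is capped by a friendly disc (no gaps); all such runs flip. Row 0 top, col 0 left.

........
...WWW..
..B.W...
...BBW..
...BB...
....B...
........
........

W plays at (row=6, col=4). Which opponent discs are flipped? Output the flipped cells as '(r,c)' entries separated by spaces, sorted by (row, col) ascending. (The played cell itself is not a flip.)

Dir NW: first cell '.' (not opp) -> no flip
Dir N: opp run (5,4) (4,4) (3,4) capped by W -> flip
Dir NE: first cell '.' (not opp) -> no flip
Dir W: first cell '.' (not opp) -> no flip
Dir E: first cell '.' (not opp) -> no flip
Dir SW: first cell '.' (not opp) -> no flip
Dir S: first cell '.' (not opp) -> no flip
Dir SE: first cell '.' (not opp) -> no flip

Answer: (3,4) (4,4) (5,4)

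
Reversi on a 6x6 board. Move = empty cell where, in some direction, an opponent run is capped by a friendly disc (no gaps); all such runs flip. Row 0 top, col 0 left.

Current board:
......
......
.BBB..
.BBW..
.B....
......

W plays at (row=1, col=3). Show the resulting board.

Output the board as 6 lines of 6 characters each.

Answer: ......
...W..
.BBW..
.BBW..
.B....
......

Derivation:
Place W at (1,3); scan 8 dirs for brackets.
Dir NW: first cell '.' (not opp) -> no flip
Dir N: first cell '.' (not opp) -> no flip
Dir NE: first cell '.' (not opp) -> no flip
Dir W: first cell '.' (not opp) -> no flip
Dir E: first cell '.' (not opp) -> no flip
Dir SW: opp run (2,2) (3,1), next='.' -> no flip
Dir S: opp run (2,3) capped by W -> flip
Dir SE: first cell '.' (not opp) -> no flip
All flips: (2,3)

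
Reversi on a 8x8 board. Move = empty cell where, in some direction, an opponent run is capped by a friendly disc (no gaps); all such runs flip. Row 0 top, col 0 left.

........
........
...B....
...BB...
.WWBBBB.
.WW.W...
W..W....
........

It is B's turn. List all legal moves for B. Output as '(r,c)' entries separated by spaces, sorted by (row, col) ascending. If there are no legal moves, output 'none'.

Answer: (4,0) (6,1) (6,4) (6,5) (7,2)

Derivation:
(3,0): no bracket -> illegal
(3,1): no bracket -> illegal
(3,2): no bracket -> illegal
(4,0): flips 2 -> legal
(5,0): no bracket -> illegal
(5,3): no bracket -> illegal
(5,5): no bracket -> illegal
(6,1): flips 1 -> legal
(6,2): no bracket -> illegal
(6,4): flips 1 -> legal
(6,5): flips 1 -> legal
(7,0): no bracket -> illegal
(7,1): no bracket -> illegal
(7,2): flips 2 -> legal
(7,3): no bracket -> illegal
(7,4): no bracket -> illegal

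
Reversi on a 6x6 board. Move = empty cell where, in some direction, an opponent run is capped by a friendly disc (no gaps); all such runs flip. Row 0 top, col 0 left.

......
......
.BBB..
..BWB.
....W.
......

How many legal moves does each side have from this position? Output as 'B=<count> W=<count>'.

-- B to move --
(2,4): no bracket -> illegal
(3,5): no bracket -> illegal
(4,2): no bracket -> illegal
(4,3): flips 1 -> legal
(4,5): no bracket -> illegal
(5,3): no bracket -> illegal
(5,4): flips 1 -> legal
(5,5): flips 2 -> legal
B mobility = 3
-- W to move --
(1,0): no bracket -> illegal
(1,1): flips 1 -> legal
(1,2): no bracket -> illegal
(1,3): flips 1 -> legal
(1,4): no bracket -> illegal
(2,0): no bracket -> illegal
(2,4): flips 1 -> legal
(2,5): no bracket -> illegal
(3,0): no bracket -> illegal
(3,1): flips 1 -> legal
(3,5): flips 1 -> legal
(4,1): no bracket -> illegal
(4,2): no bracket -> illegal
(4,3): no bracket -> illegal
(4,5): no bracket -> illegal
W mobility = 5

Answer: B=3 W=5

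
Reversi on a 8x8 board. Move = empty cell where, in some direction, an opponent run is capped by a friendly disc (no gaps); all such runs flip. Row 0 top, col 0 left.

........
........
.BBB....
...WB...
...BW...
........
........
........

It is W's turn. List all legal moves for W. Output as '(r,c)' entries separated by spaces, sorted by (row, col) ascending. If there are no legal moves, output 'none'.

Answer: (1,1) (1,3) (2,4) (3,5) (4,2) (5,3)

Derivation:
(1,0): no bracket -> illegal
(1,1): flips 1 -> legal
(1,2): no bracket -> illegal
(1,3): flips 1 -> legal
(1,4): no bracket -> illegal
(2,0): no bracket -> illegal
(2,4): flips 1 -> legal
(2,5): no bracket -> illegal
(3,0): no bracket -> illegal
(3,1): no bracket -> illegal
(3,2): no bracket -> illegal
(3,5): flips 1 -> legal
(4,2): flips 1 -> legal
(4,5): no bracket -> illegal
(5,2): no bracket -> illegal
(5,3): flips 1 -> legal
(5,4): no bracket -> illegal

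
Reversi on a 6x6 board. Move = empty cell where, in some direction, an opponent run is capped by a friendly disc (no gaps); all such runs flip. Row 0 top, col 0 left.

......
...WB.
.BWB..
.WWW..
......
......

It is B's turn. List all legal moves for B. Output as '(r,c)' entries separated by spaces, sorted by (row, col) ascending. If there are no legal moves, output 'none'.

Answer: (0,3) (1,2) (4,1) (4,3)

Derivation:
(0,2): no bracket -> illegal
(0,3): flips 1 -> legal
(0,4): no bracket -> illegal
(1,1): no bracket -> illegal
(1,2): flips 1 -> legal
(2,0): no bracket -> illegal
(2,4): no bracket -> illegal
(3,0): no bracket -> illegal
(3,4): no bracket -> illegal
(4,0): no bracket -> illegal
(4,1): flips 2 -> legal
(4,2): no bracket -> illegal
(4,3): flips 2 -> legal
(4,4): no bracket -> illegal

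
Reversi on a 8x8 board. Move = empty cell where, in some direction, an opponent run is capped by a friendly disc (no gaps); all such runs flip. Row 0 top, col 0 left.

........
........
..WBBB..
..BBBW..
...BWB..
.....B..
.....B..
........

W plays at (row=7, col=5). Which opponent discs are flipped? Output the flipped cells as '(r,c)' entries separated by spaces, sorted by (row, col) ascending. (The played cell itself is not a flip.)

Dir NW: first cell '.' (not opp) -> no flip
Dir N: opp run (6,5) (5,5) (4,5) capped by W -> flip
Dir NE: first cell '.' (not opp) -> no flip
Dir W: first cell '.' (not opp) -> no flip
Dir E: first cell '.' (not opp) -> no flip
Dir SW: edge -> no flip
Dir S: edge -> no flip
Dir SE: edge -> no flip

Answer: (4,5) (5,5) (6,5)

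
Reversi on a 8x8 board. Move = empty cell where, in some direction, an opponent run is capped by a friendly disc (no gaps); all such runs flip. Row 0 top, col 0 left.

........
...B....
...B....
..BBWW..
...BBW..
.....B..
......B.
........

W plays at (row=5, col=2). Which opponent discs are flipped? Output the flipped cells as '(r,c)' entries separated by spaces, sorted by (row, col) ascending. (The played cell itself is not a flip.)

Answer: (4,3)

Derivation:
Dir NW: first cell '.' (not opp) -> no flip
Dir N: first cell '.' (not opp) -> no flip
Dir NE: opp run (4,3) capped by W -> flip
Dir W: first cell '.' (not opp) -> no flip
Dir E: first cell '.' (not opp) -> no flip
Dir SW: first cell '.' (not opp) -> no flip
Dir S: first cell '.' (not opp) -> no flip
Dir SE: first cell '.' (not opp) -> no flip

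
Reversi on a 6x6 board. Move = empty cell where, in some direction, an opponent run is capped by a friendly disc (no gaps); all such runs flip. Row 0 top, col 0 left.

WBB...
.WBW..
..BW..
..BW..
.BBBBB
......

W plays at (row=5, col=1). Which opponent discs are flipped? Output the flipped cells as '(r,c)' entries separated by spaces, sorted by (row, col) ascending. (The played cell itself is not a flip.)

Dir NW: first cell '.' (not opp) -> no flip
Dir N: opp run (4,1), next='.' -> no flip
Dir NE: opp run (4,2) capped by W -> flip
Dir W: first cell '.' (not opp) -> no flip
Dir E: first cell '.' (not opp) -> no flip
Dir SW: edge -> no flip
Dir S: edge -> no flip
Dir SE: edge -> no flip

Answer: (4,2)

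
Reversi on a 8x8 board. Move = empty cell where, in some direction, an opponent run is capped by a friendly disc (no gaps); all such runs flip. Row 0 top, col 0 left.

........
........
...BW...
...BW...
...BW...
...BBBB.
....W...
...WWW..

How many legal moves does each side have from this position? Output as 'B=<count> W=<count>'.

-- B to move --
(1,3): no bracket -> illegal
(1,4): flips 3 -> legal
(1,5): flips 1 -> legal
(2,5): flips 2 -> legal
(3,5): flips 2 -> legal
(4,5): flips 2 -> legal
(6,2): no bracket -> illegal
(6,3): no bracket -> illegal
(6,5): no bracket -> illegal
(6,6): no bracket -> illegal
(7,2): no bracket -> illegal
(7,6): no bracket -> illegal
B mobility = 5
-- W to move --
(1,2): flips 1 -> legal
(1,3): no bracket -> illegal
(1,4): no bracket -> illegal
(2,2): flips 2 -> legal
(3,2): flips 1 -> legal
(4,2): flips 3 -> legal
(4,5): no bracket -> illegal
(4,6): flips 1 -> legal
(4,7): no bracket -> illegal
(5,2): flips 1 -> legal
(5,7): no bracket -> illegal
(6,2): flips 1 -> legal
(6,3): no bracket -> illegal
(6,5): no bracket -> illegal
(6,6): flips 1 -> legal
(6,7): no bracket -> illegal
W mobility = 8

Answer: B=5 W=8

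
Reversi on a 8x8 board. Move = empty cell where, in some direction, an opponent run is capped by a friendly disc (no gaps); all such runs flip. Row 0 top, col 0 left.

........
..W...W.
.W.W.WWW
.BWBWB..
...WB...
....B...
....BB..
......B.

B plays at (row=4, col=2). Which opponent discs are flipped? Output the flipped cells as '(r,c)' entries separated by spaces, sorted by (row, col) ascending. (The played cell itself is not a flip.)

Answer: (4,3)

Derivation:
Dir NW: first cell 'B' (not opp) -> no flip
Dir N: opp run (3,2), next='.' -> no flip
Dir NE: first cell 'B' (not opp) -> no flip
Dir W: first cell '.' (not opp) -> no flip
Dir E: opp run (4,3) capped by B -> flip
Dir SW: first cell '.' (not opp) -> no flip
Dir S: first cell '.' (not opp) -> no flip
Dir SE: first cell '.' (not opp) -> no flip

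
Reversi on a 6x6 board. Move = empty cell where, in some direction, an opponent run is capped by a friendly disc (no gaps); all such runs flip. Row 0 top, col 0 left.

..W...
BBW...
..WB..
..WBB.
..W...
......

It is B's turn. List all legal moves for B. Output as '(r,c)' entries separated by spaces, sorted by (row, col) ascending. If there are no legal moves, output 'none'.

Answer: (0,1) (1,3) (2,1) (3,1) (4,1) (5,1)

Derivation:
(0,1): flips 1 -> legal
(0,3): no bracket -> illegal
(1,3): flips 1 -> legal
(2,1): flips 1 -> legal
(3,1): flips 1 -> legal
(4,1): flips 1 -> legal
(4,3): no bracket -> illegal
(5,1): flips 1 -> legal
(5,2): no bracket -> illegal
(5,3): no bracket -> illegal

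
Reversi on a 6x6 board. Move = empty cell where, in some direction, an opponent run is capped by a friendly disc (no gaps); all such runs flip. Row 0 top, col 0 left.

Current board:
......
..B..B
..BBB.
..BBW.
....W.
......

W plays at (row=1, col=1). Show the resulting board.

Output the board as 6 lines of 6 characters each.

Answer: ......
.WB..B
..WBB.
..BWW.
....W.
......

Derivation:
Place W at (1,1); scan 8 dirs for brackets.
Dir NW: first cell '.' (not opp) -> no flip
Dir N: first cell '.' (not opp) -> no flip
Dir NE: first cell '.' (not opp) -> no flip
Dir W: first cell '.' (not opp) -> no flip
Dir E: opp run (1,2), next='.' -> no flip
Dir SW: first cell '.' (not opp) -> no flip
Dir S: first cell '.' (not opp) -> no flip
Dir SE: opp run (2,2) (3,3) capped by W -> flip
All flips: (2,2) (3,3)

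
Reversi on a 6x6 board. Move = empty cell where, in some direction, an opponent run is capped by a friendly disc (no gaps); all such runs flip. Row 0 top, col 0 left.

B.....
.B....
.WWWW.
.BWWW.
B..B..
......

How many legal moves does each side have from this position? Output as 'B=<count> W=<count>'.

Answer: B=5 W=6

Derivation:
-- B to move --
(1,0): flips 2 -> legal
(1,2): no bracket -> illegal
(1,3): flips 3 -> legal
(1,4): no bracket -> illegal
(1,5): no bracket -> illegal
(2,0): no bracket -> illegal
(2,5): flips 1 -> legal
(3,0): no bracket -> illegal
(3,5): flips 3 -> legal
(4,1): no bracket -> illegal
(4,2): no bracket -> illegal
(4,4): flips 2 -> legal
(4,5): no bracket -> illegal
B mobility = 5
-- W to move --
(0,1): flips 1 -> legal
(0,2): no bracket -> illegal
(1,0): no bracket -> illegal
(1,2): no bracket -> illegal
(2,0): no bracket -> illegal
(3,0): flips 1 -> legal
(4,1): flips 1 -> legal
(4,2): no bracket -> illegal
(4,4): no bracket -> illegal
(5,0): no bracket -> illegal
(5,1): no bracket -> illegal
(5,2): flips 1 -> legal
(5,3): flips 1 -> legal
(5,4): flips 1 -> legal
W mobility = 6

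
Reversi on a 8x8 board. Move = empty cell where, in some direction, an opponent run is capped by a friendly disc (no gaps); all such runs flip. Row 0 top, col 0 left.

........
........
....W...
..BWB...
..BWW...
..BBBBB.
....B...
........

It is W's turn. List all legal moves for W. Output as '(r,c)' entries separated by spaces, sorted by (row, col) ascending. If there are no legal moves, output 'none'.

(2,1): flips 1 -> legal
(2,2): no bracket -> illegal
(2,3): no bracket -> illegal
(2,5): flips 1 -> legal
(3,1): flips 1 -> legal
(3,5): flips 1 -> legal
(4,1): flips 1 -> legal
(4,5): no bracket -> illegal
(4,6): no bracket -> illegal
(4,7): no bracket -> illegal
(5,1): flips 1 -> legal
(5,7): no bracket -> illegal
(6,1): flips 1 -> legal
(6,2): flips 1 -> legal
(6,3): flips 1 -> legal
(6,5): flips 1 -> legal
(6,6): flips 1 -> legal
(6,7): no bracket -> illegal
(7,3): no bracket -> illegal
(7,4): flips 2 -> legal
(7,5): no bracket -> illegal

Answer: (2,1) (2,5) (3,1) (3,5) (4,1) (5,1) (6,1) (6,2) (6,3) (6,5) (6,6) (7,4)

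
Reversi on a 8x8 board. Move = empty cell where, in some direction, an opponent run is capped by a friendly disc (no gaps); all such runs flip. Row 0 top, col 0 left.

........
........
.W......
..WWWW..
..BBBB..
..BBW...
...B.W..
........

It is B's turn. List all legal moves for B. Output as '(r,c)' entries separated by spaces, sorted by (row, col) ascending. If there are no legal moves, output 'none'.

Answer: (1,0) (2,2) (2,3) (2,4) (2,5) (2,6) (5,5) (6,4) (7,6)

Derivation:
(1,0): flips 2 -> legal
(1,1): no bracket -> illegal
(1,2): no bracket -> illegal
(2,0): no bracket -> illegal
(2,2): flips 2 -> legal
(2,3): flips 2 -> legal
(2,4): flips 2 -> legal
(2,5): flips 2 -> legal
(2,6): flips 1 -> legal
(3,0): no bracket -> illegal
(3,1): no bracket -> illegal
(3,6): no bracket -> illegal
(4,1): no bracket -> illegal
(4,6): no bracket -> illegal
(5,5): flips 1 -> legal
(5,6): no bracket -> illegal
(6,4): flips 1 -> legal
(6,6): no bracket -> illegal
(7,4): no bracket -> illegal
(7,5): no bracket -> illegal
(7,6): flips 2 -> legal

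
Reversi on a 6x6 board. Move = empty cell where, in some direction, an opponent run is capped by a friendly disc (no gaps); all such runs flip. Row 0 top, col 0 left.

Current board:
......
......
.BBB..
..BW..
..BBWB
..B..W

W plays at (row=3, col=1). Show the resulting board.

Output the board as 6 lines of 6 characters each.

Answer: ......
......
.BBB..
.WWW..
..BBWB
..B..W

Derivation:
Place W at (3,1); scan 8 dirs for brackets.
Dir NW: first cell '.' (not opp) -> no flip
Dir N: opp run (2,1), next='.' -> no flip
Dir NE: opp run (2,2), next='.' -> no flip
Dir W: first cell '.' (not opp) -> no flip
Dir E: opp run (3,2) capped by W -> flip
Dir SW: first cell '.' (not opp) -> no flip
Dir S: first cell '.' (not opp) -> no flip
Dir SE: opp run (4,2), next='.' -> no flip
All flips: (3,2)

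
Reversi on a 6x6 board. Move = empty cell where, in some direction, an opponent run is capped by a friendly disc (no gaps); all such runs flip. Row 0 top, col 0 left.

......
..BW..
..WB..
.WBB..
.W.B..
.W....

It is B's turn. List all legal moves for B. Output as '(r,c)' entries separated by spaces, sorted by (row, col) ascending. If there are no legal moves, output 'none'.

Answer: (0,3) (1,1) (1,4) (2,1) (3,0) (5,0)

Derivation:
(0,2): no bracket -> illegal
(0,3): flips 1 -> legal
(0,4): no bracket -> illegal
(1,1): flips 1 -> legal
(1,4): flips 1 -> legal
(2,0): no bracket -> illegal
(2,1): flips 1 -> legal
(2,4): no bracket -> illegal
(3,0): flips 1 -> legal
(4,0): no bracket -> illegal
(4,2): no bracket -> illegal
(5,0): flips 1 -> legal
(5,2): no bracket -> illegal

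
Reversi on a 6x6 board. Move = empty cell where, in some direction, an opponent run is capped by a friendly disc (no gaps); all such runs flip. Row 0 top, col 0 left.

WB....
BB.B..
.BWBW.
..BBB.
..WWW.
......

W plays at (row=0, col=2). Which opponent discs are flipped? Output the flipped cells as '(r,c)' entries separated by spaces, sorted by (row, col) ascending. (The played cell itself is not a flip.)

Dir NW: edge -> no flip
Dir N: edge -> no flip
Dir NE: edge -> no flip
Dir W: opp run (0,1) capped by W -> flip
Dir E: first cell '.' (not opp) -> no flip
Dir SW: opp run (1,1), next='.' -> no flip
Dir S: first cell '.' (not opp) -> no flip
Dir SE: opp run (1,3) capped by W -> flip

Answer: (0,1) (1,3)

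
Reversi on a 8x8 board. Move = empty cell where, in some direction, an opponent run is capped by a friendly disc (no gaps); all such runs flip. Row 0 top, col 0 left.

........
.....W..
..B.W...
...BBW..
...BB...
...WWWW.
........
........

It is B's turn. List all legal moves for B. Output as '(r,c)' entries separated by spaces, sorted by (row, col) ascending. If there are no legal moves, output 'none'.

Answer: (0,6) (1,4) (2,6) (3,6) (6,2) (6,3) (6,4) (6,5) (6,6)

Derivation:
(0,4): no bracket -> illegal
(0,5): no bracket -> illegal
(0,6): flips 2 -> legal
(1,3): no bracket -> illegal
(1,4): flips 1 -> legal
(1,6): no bracket -> illegal
(2,3): no bracket -> illegal
(2,5): no bracket -> illegal
(2,6): flips 1 -> legal
(3,6): flips 1 -> legal
(4,2): no bracket -> illegal
(4,5): no bracket -> illegal
(4,6): no bracket -> illegal
(4,7): no bracket -> illegal
(5,2): no bracket -> illegal
(5,7): no bracket -> illegal
(6,2): flips 1 -> legal
(6,3): flips 1 -> legal
(6,4): flips 1 -> legal
(6,5): flips 1 -> legal
(6,6): flips 1 -> legal
(6,7): no bracket -> illegal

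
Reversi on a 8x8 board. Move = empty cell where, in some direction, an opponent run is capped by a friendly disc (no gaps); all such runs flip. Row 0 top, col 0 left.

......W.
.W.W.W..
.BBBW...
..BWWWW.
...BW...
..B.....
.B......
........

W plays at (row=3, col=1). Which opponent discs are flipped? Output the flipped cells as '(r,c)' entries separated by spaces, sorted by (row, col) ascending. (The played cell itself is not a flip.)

Answer: (2,1) (2,2) (3,2)

Derivation:
Dir NW: first cell '.' (not opp) -> no flip
Dir N: opp run (2,1) capped by W -> flip
Dir NE: opp run (2,2) capped by W -> flip
Dir W: first cell '.' (not opp) -> no flip
Dir E: opp run (3,2) capped by W -> flip
Dir SW: first cell '.' (not opp) -> no flip
Dir S: first cell '.' (not opp) -> no flip
Dir SE: first cell '.' (not opp) -> no flip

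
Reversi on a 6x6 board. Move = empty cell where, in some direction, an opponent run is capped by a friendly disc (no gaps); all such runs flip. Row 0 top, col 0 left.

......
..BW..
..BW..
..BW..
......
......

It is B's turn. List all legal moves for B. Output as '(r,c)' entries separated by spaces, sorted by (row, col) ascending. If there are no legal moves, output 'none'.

Answer: (0,4) (1,4) (2,4) (3,4) (4,4)

Derivation:
(0,2): no bracket -> illegal
(0,3): no bracket -> illegal
(0,4): flips 1 -> legal
(1,4): flips 2 -> legal
(2,4): flips 1 -> legal
(3,4): flips 2 -> legal
(4,2): no bracket -> illegal
(4,3): no bracket -> illegal
(4,4): flips 1 -> legal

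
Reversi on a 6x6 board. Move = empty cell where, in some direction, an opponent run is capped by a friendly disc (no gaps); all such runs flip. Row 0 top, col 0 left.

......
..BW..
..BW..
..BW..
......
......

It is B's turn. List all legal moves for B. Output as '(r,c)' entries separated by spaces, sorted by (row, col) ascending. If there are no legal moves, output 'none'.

(0,2): no bracket -> illegal
(0,3): no bracket -> illegal
(0,4): flips 1 -> legal
(1,4): flips 2 -> legal
(2,4): flips 1 -> legal
(3,4): flips 2 -> legal
(4,2): no bracket -> illegal
(4,3): no bracket -> illegal
(4,4): flips 1 -> legal

Answer: (0,4) (1,4) (2,4) (3,4) (4,4)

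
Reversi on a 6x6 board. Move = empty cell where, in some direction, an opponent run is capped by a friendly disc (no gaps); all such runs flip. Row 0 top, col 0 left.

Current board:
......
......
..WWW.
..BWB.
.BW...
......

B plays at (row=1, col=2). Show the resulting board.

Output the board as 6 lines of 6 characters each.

Answer: ......
..B...
..BBW.
..BWB.
.BW...
......

Derivation:
Place B at (1,2); scan 8 dirs for brackets.
Dir NW: first cell '.' (not opp) -> no flip
Dir N: first cell '.' (not opp) -> no flip
Dir NE: first cell '.' (not opp) -> no flip
Dir W: first cell '.' (not opp) -> no flip
Dir E: first cell '.' (not opp) -> no flip
Dir SW: first cell '.' (not opp) -> no flip
Dir S: opp run (2,2) capped by B -> flip
Dir SE: opp run (2,3) capped by B -> flip
All flips: (2,2) (2,3)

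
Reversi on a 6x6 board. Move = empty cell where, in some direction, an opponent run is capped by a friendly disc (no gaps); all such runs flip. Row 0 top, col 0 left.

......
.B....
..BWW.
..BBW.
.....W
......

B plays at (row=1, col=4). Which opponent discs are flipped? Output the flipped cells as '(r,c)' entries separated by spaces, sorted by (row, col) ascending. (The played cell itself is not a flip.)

Dir NW: first cell '.' (not opp) -> no flip
Dir N: first cell '.' (not opp) -> no flip
Dir NE: first cell '.' (not opp) -> no flip
Dir W: first cell '.' (not opp) -> no flip
Dir E: first cell '.' (not opp) -> no flip
Dir SW: opp run (2,3) capped by B -> flip
Dir S: opp run (2,4) (3,4), next='.' -> no flip
Dir SE: first cell '.' (not opp) -> no flip

Answer: (2,3)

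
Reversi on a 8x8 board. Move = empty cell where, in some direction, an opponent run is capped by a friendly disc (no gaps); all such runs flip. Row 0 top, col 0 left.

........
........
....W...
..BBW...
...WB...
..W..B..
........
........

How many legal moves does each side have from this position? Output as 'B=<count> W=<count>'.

Answer: B=6 W=6

Derivation:
-- B to move --
(1,3): no bracket -> illegal
(1,4): flips 2 -> legal
(1,5): flips 1 -> legal
(2,3): no bracket -> illegal
(2,5): no bracket -> illegal
(3,5): flips 1 -> legal
(4,1): no bracket -> illegal
(4,2): flips 1 -> legal
(4,5): no bracket -> illegal
(5,1): no bracket -> illegal
(5,3): flips 1 -> legal
(5,4): flips 1 -> legal
(6,1): no bracket -> illegal
(6,2): no bracket -> illegal
(6,3): no bracket -> illegal
B mobility = 6
-- W to move --
(2,1): flips 1 -> legal
(2,2): no bracket -> illegal
(2,3): flips 1 -> legal
(3,1): flips 2 -> legal
(3,5): no bracket -> illegal
(4,1): no bracket -> illegal
(4,2): flips 1 -> legal
(4,5): flips 1 -> legal
(4,6): no bracket -> illegal
(5,3): no bracket -> illegal
(5,4): flips 1 -> legal
(5,6): no bracket -> illegal
(6,4): no bracket -> illegal
(6,5): no bracket -> illegal
(6,6): no bracket -> illegal
W mobility = 6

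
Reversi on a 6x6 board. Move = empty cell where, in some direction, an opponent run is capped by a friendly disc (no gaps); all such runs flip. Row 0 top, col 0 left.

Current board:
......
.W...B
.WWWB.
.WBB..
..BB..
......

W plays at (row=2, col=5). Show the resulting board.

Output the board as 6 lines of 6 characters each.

Place W at (2,5); scan 8 dirs for brackets.
Dir NW: first cell '.' (not opp) -> no flip
Dir N: opp run (1,5), next='.' -> no flip
Dir NE: edge -> no flip
Dir W: opp run (2,4) capped by W -> flip
Dir E: edge -> no flip
Dir SW: first cell '.' (not opp) -> no flip
Dir S: first cell '.' (not opp) -> no flip
Dir SE: edge -> no flip
All flips: (2,4)

Answer: ......
.W...B
.WWWWW
.WBB..
..BB..
......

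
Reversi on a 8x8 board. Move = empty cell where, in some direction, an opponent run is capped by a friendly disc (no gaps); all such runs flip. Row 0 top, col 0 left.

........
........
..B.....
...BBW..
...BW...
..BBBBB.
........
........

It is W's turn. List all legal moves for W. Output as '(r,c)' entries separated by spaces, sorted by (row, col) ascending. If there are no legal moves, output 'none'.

(1,1): flips 2 -> legal
(1,2): no bracket -> illegal
(1,3): no bracket -> illegal
(2,1): no bracket -> illegal
(2,3): no bracket -> illegal
(2,4): flips 1 -> legal
(2,5): no bracket -> illegal
(3,1): no bracket -> illegal
(3,2): flips 2 -> legal
(4,1): no bracket -> illegal
(4,2): flips 1 -> legal
(4,5): no bracket -> illegal
(4,6): no bracket -> illegal
(4,7): no bracket -> illegal
(5,1): no bracket -> illegal
(5,7): no bracket -> illegal
(6,1): no bracket -> illegal
(6,2): flips 1 -> legal
(6,3): no bracket -> illegal
(6,4): flips 1 -> legal
(6,5): no bracket -> illegal
(6,6): flips 1 -> legal
(6,7): no bracket -> illegal

Answer: (1,1) (2,4) (3,2) (4,2) (6,2) (6,4) (6,6)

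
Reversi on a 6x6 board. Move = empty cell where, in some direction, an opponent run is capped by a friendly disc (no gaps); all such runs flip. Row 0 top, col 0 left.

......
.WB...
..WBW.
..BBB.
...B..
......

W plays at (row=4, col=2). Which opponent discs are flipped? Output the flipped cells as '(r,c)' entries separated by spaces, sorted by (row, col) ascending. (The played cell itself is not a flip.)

Answer: (3,2) (3,3)

Derivation:
Dir NW: first cell '.' (not opp) -> no flip
Dir N: opp run (3,2) capped by W -> flip
Dir NE: opp run (3,3) capped by W -> flip
Dir W: first cell '.' (not opp) -> no flip
Dir E: opp run (4,3), next='.' -> no flip
Dir SW: first cell '.' (not opp) -> no flip
Dir S: first cell '.' (not opp) -> no flip
Dir SE: first cell '.' (not opp) -> no flip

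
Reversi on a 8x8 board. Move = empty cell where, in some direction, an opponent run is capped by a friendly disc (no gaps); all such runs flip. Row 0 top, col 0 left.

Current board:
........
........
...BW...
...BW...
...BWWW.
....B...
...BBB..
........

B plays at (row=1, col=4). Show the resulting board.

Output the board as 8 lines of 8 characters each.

Place B at (1,4); scan 8 dirs for brackets.
Dir NW: first cell '.' (not opp) -> no flip
Dir N: first cell '.' (not opp) -> no flip
Dir NE: first cell '.' (not opp) -> no flip
Dir W: first cell '.' (not opp) -> no flip
Dir E: first cell '.' (not opp) -> no flip
Dir SW: first cell 'B' (not opp) -> no flip
Dir S: opp run (2,4) (3,4) (4,4) capped by B -> flip
Dir SE: first cell '.' (not opp) -> no flip
All flips: (2,4) (3,4) (4,4)

Answer: ........
....B...
...BB...
...BB...
...BBWW.
....B...
...BBB..
........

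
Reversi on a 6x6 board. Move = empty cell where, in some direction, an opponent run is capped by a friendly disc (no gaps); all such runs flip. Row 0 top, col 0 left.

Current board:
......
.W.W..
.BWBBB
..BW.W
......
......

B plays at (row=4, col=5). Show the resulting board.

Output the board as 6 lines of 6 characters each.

Place B at (4,5); scan 8 dirs for brackets.
Dir NW: first cell '.' (not opp) -> no flip
Dir N: opp run (3,5) capped by B -> flip
Dir NE: edge -> no flip
Dir W: first cell '.' (not opp) -> no flip
Dir E: edge -> no flip
Dir SW: first cell '.' (not opp) -> no flip
Dir S: first cell '.' (not opp) -> no flip
Dir SE: edge -> no flip
All flips: (3,5)

Answer: ......
.W.W..
.BWBBB
..BW.B
.....B
......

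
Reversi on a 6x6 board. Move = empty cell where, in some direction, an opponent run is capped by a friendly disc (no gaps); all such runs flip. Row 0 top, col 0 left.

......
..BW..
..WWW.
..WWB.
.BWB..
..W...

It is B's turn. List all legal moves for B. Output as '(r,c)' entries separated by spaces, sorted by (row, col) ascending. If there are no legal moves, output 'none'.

Answer: (0,3) (1,4) (2,1) (3,1)

Derivation:
(0,2): no bracket -> illegal
(0,3): flips 3 -> legal
(0,4): no bracket -> illegal
(1,1): no bracket -> illegal
(1,4): flips 4 -> legal
(1,5): no bracket -> illegal
(2,1): flips 1 -> legal
(2,5): no bracket -> illegal
(3,1): flips 2 -> legal
(3,5): no bracket -> illegal
(4,4): no bracket -> illegal
(5,1): no bracket -> illegal
(5,3): no bracket -> illegal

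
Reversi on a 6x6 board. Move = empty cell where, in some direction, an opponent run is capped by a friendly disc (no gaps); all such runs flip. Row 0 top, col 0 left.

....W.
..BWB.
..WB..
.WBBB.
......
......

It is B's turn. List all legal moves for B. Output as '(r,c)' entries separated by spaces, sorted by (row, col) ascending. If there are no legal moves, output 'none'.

Answer: (0,3) (1,1) (2,1) (3,0)

Derivation:
(0,2): no bracket -> illegal
(0,3): flips 1 -> legal
(0,5): no bracket -> illegal
(1,1): flips 1 -> legal
(1,5): no bracket -> illegal
(2,0): no bracket -> illegal
(2,1): flips 1 -> legal
(2,4): no bracket -> illegal
(3,0): flips 1 -> legal
(4,0): no bracket -> illegal
(4,1): no bracket -> illegal
(4,2): no bracket -> illegal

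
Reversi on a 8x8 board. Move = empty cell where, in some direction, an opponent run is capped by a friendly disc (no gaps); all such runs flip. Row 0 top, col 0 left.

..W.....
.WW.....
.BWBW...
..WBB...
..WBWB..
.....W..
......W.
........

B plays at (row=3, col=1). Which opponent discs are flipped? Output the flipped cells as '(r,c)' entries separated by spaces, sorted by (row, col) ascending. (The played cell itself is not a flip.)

Answer: (3,2)

Derivation:
Dir NW: first cell '.' (not opp) -> no flip
Dir N: first cell 'B' (not opp) -> no flip
Dir NE: opp run (2,2), next='.' -> no flip
Dir W: first cell '.' (not opp) -> no flip
Dir E: opp run (3,2) capped by B -> flip
Dir SW: first cell '.' (not opp) -> no flip
Dir S: first cell '.' (not opp) -> no flip
Dir SE: opp run (4,2), next='.' -> no flip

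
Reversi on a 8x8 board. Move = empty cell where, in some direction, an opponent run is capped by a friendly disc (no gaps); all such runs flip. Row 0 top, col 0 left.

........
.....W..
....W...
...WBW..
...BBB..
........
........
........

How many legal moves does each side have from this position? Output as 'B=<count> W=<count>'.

-- B to move --
(0,4): no bracket -> illegal
(0,5): no bracket -> illegal
(0,6): no bracket -> illegal
(1,3): no bracket -> illegal
(1,4): flips 1 -> legal
(1,6): no bracket -> illegal
(2,2): flips 1 -> legal
(2,3): flips 1 -> legal
(2,5): flips 1 -> legal
(2,6): flips 1 -> legal
(3,2): flips 1 -> legal
(3,6): flips 1 -> legal
(4,2): no bracket -> illegal
(4,6): no bracket -> illegal
B mobility = 7
-- W to move --
(2,3): no bracket -> illegal
(2,5): no bracket -> illegal
(3,2): no bracket -> illegal
(3,6): no bracket -> illegal
(4,2): no bracket -> illegal
(4,6): no bracket -> illegal
(5,2): no bracket -> illegal
(5,3): flips 2 -> legal
(5,4): flips 2 -> legal
(5,5): flips 2 -> legal
(5,6): no bracket -> illegal
W mobility = 3

Answer: B=7 W=3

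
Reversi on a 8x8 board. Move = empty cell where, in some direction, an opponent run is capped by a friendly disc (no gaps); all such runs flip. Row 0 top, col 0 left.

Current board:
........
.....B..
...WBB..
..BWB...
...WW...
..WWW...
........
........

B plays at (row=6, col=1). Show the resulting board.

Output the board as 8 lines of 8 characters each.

Place B at (6,1); scan 8 dirs for brackets.
Dir NW: first cell '.' (not opp) -> no flip
Dir N: first cell '.' (not opp) -> no flip
Dir NE: opp run (5,2) (4,3) capped by B -> flip
Dir W: first cell '.' (not opp) -> no flip
Dir E: first cell '.' (not opp) -> no flip
Dir SW: first cell '.' (not opp) -> no flip
Dir S: first cell '.' (not opp) -> no flip
Dir SE: first cell '.' (not opp) -> no flip
All flips: (4,3) (5,2)

Answer: ........
.....B..
...WBB..
..BWB...
...BW...
..BWW...
.B......
........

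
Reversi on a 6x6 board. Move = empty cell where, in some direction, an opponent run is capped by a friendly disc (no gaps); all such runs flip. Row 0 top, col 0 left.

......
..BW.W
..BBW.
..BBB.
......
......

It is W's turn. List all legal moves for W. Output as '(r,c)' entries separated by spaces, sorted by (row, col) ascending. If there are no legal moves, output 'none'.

Answer: (1,1) (2,1) (3,1) (4,2) (4,3) (4,4)

Derivation:
(0,1): no bracket -> illegal
(0,2): no bracket -> illegal
(0,3): no bracket -> illegal
(1,1): flips 1 -> legal
(1,4): no bracket -> illegal
(2,1): flips 2 -> legal
(2,5): no bracket -> illegal
(3,1): flips 1 -> legal
(3,5): no bracket -> illegal
(4,1): no bracket -> illegal
(4,2): flips 1 -> legal
(4,3): flips 2 -> legal
(4,4): flips 1 -> legal
(4,5): no bracket -> illegal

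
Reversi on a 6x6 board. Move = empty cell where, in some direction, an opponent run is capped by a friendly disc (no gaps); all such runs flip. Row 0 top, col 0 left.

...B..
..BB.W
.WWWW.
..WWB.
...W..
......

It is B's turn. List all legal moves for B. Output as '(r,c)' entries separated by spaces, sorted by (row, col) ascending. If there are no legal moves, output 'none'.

(0,4): no bracket -> illegal
(0,5): no bracket -> illegal
(1,0): no bracket -> illegal
(1,1): no bracket -> illegal
(1,4): flips 1 -> legal
(2,0): no bracket -> illegal
(2,5): no bracket -> illegal
(3,0): flips 1 -> legal
(3,1): flips 3 -> legal
(3,5): flips 1 -> legal
(4,1): no bracket -> illegal
(4,2): flips 2 -> legal
(4,4): no bracket -> illegal
(5,2): flips 1 -> legal
(5,3): flips 3 -> legal
(5,4): no bracket -> illegal

Answer: (1,4) (3,0) (3,1) (3,5) (4,2) (5,2) (5,3)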